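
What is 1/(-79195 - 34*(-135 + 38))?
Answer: -1/75897 ≈ -1.3176e-5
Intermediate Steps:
1/(-79195 - 34*(-135 + 38)) = 1/(-79195 - 34*(-97)) = 1/(-79195 + 3298) = 1/(-75897) = -1/75897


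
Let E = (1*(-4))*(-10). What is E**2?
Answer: 1600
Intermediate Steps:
E = 40 (E = -4*(-10) = 40)
E**2 = 40**2 = 1600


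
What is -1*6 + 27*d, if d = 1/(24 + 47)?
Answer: -399/71 ≈ -5.6197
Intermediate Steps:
d = 1/71 ≈ 0.014085
-1*6 + 27*d = -1*6 + 27*(1/71) = -6 + 27/71 = -399/71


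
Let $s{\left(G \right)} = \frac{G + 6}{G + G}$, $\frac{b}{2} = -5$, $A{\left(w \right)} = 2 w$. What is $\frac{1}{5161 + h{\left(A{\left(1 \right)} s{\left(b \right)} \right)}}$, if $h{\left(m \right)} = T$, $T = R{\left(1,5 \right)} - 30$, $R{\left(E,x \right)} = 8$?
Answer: $\frac{1}{5139} \approx 0.00019459$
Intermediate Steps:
$b = -10$ ($b = 2 \left(-5\right) = -10$)
$s{\left(G \right)} = \frac{6 + G}{2 G}$
$T = -22$ ($T = 8 - 30 = -22$)
$h{\left(m \right)} = -22$
$\frac{1}{5161 + h{\left(A{\left(1 \right)} s{\left(b \right)} \right)}} = \frac{1}{5161 - 22} = \frac{1}{5139}$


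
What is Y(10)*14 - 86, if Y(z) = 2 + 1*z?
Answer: 82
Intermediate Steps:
Y(z) = 2 + z
Y(10)*14 - 86 = (2 + 10)*14 - 86 = 12*14 - 86 = 168 - 86 = 82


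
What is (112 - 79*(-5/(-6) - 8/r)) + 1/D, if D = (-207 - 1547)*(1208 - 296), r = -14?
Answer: 3821379/3732512 ≈ 1.0238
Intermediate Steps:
D = -1599648 (D = -1754*912 = -1599648)
(112 - 79*(-5/(-6) - 8/r)) + 1/D = (112 - 79*(-5/(-6) - 8/(-14))) + 1/(-1599648) = (112 - 79*(-5*(-⅙) - 8*(-1/14))) - 1/1599648 = (112 - 79*(⅚ + 4/7)) - 1/1599648 = (112 - 79*59/42) - 1/1599648 = (112 - 4661/42) - 1/1599648 = 43/42 - 1/1599648 = 3821379/3732512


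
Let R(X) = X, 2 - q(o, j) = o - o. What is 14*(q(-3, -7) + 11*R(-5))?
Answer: -742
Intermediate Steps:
q(o, j) = 2 (q(o, j) = 2 - (o - o) = 2 - 1*0 = 2 + 0 = 2)
14*(q(-3, -7) + 11*R(-5)) = 14*(2 + 11*(-5)) = 14*(2 - 55) = 14*(-53) = -742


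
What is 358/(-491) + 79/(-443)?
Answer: -197383/217513 ≈ -0.90745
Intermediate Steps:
358/(-491) + 79/(-443) = 358*(-1/491) + 79*(-1/443) = -358/491 - 79/443 = -197383/217513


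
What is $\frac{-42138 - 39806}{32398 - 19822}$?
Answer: $- \frac{10243}{1572} \approx -6.5159$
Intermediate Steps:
$\frac{-42138 - 39806}{32398 - 19822} = - \frac{81944}{12576} = \left(-81944\right) \frac{1}{12576} = - \frac{10243}{1572}$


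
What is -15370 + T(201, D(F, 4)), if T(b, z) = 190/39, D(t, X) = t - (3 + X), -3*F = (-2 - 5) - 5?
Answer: -599240/39 ≈ -15365.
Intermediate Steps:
F = 4 (F = -((-2 - 5) - 5)/3 = -(-7 - 5)/3 = -⅓*(-12) = 4)
D(t, X) = -3 + t - X (D(t, X) = t + (-3 - X) = -3 + t - X)
T(b, z) = 190/39 (T(b, z) = 190*(1/39) = 190/39)
-15370 + T(201, D(F, 4)) = -15370 + 190/39 = -599240/39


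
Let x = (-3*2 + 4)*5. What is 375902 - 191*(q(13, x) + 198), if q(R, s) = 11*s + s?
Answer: 361004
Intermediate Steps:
x = -10 (x = (-6 + 4)*5 = -2*5 = -10)
q(R, s) = 12*s
375902 - 191*(q(13, x) + 198) = 375902 - 191*(12*(-10) + 198) = 375902 - 191*(-120 + 198) = 375902 - 191*78 = 375902 - 1*14898 = 375902 - 14898 = 361004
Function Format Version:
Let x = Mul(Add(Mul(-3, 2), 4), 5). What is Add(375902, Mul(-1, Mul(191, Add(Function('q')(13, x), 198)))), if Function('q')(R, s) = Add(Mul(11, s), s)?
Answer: 361004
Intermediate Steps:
x = -10 (x = Mul(Add(-6, 4), 5) = Mul(-2, 5) = -10)
Function('q')(R, s) = Mul(12, s)
Add(375902, Mul(-1, Mul(191, Add(Function('q')(13, x), 198)))) = Add(375902, Mul(-1, Mul(191, Add(Mul(12, -10), 198)))) = Add(375902, Mul(-1, Mul(191, Add(-120, 198)))) = Add(375902, Mul(-1, Mul(191, 78))) = Add(375902, Mul(-1, 14898)) = Add(375902, -14898) = 361004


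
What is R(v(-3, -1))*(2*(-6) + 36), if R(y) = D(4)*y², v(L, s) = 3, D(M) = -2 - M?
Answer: -1296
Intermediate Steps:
R(y) = -6*y² (R(y) = (-2 - 1*4)*y² = (-2 - 4)*y² = -6*y²)
R(v(-3, -1))*(2*(-6) + 36) = (-6*3²)*(2*(-6) + 36) = (-6*9)*(-12 + 36) = -54*24 = -1296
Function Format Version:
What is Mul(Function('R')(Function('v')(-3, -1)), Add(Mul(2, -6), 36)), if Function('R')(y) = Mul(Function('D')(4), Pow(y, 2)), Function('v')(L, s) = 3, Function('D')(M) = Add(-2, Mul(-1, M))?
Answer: -1296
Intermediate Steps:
Function('R')(y) = Mul(-6, Pow(y, 2)) (Function('R')(y) = Mul(Add(-2, Mul(-1, 4)), Pow(y, 2)) = Mul(Add(-2, -4), Pow(y, 2)) = Mul(-6, Pow(y, 2)))
Mul(Function('R')(Function('v')(-3, -1)), Add(Mul(2, -6), 36)) = Mul(Mul(-6, Pow(3, 2)), Add(Mul(2, -6), 36)) = Mul(Mul(-6, 9), Add(-12, 36)) = Mul(-54, 24) = -1296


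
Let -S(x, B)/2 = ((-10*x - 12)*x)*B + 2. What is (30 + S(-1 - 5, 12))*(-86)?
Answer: -596668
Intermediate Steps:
S(x, B) = -4 - 2*B*x*(-12 - 10*x) (S(x, B) = -2*(((-10*x - 12)*x)*B + 2) = -2*(((-12 - 10*x)*x)*B + 2) = -2*((x*(-12 - 10*x))*B + 2) = -2*(B*x*(-12 - 10*x) + 2) = -2*(2 + B*x*(-12 - 10*x)) = -4 - 2*B*x*(-12 - 10*x))
(30 + S(-1 - 5, 12))*(-86) = (30 + (-4 + 20*12*(-1 - 5)**2 + 24*12*(-1 - 5)))*(-86) = (30 + (-4 + 20*12*(-6)**2 + 24*12*(-6)))*(-86) = (30 + (-4 + 20*12*36 - 1728))*(-86) = (30 + (-4 + 8640 - 1728))*(-86) = (30 + 6908)*(-86) = 6938*(-86) = -596668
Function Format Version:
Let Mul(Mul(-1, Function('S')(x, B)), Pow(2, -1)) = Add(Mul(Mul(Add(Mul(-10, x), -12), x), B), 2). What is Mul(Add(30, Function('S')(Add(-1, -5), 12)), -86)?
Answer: -596668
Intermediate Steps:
Function('S')(x, B) = Add(-4, Mul(-2, B, x, Add(-12, Mul(-10, x)))) (Function('S')(x, B) = Mul(-2, Add(Mul(Mul(Add(Mul(-10, x), -12), x), B), 2)) = Mul(-2, Add(Mul(Mul(Add(-12, Mul(-10, x)), x), B), 2)) = Mul(-2, Add(Mul(Mul(x, Add(-12, Mul(-10, x))), B), 2)) = Mul(-2, Add(Mul(B, x, Add(-12, Mul(-10, x))), 2)) = Mul(-2, Add(2, Mul(B, x, Add(-12, Mul(-10, x))))) = Add(-4, Mul(-2, B, x, Add(-12, Mul(-10, x)))))
Mul(Add(30, Function('S')(Add(-1, -5), 12)), -86) = Mul(Add(30, Add(-4, Mul(20, 12, Pow(Add(-1, -5), 2)), Mul(24, 12, Add(-1, -5)))), -86) = Mul(Add(30, Add(-4, Mul(20, 12, Pow(-6, 2)), Mul(24, 12, -6))), -86) = Mul(Add(30, Add(-4, Mul(20, 12, 36), -1728)), -86) = Mul(Add(30, Add(-4, 8640, -1728)), -86) = Mul(Add(30, 6908), -86) = Mul(6938, -86) = -596668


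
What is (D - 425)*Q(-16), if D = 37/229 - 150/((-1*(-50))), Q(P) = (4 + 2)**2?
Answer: -3527100/229 ≈ -15402.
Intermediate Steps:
Q(P) = 36 (Q(P) = 6**2 = 36)
D = -650/229 (D = 37*(1/229) - 150/50 = 37/229 - 150*1/50 = 37/229 - 3 = -650/229 ≈ -2.8384)
(D - 425)*Q(-16) = (-650/229 - 425)*36 = -97975/229*36 = -3527100/229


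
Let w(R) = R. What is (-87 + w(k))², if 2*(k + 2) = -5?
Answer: 33489/4 ≈ 8372.3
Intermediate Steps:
k = -9/2 (k = -2 + (½)*(-5) = -2 - 5/2 = -9/2 ≈ -4.5000)
(-87 + w(k))² = (-87 - 9/2)² = (-183/2)² = 33489/4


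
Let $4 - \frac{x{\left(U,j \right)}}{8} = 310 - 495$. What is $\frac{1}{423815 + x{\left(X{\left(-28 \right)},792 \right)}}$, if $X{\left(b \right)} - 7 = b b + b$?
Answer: $\frac{1}{425327} \approx 2.3511 \cdot 10^{-6}$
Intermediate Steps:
$X{\left(b \right)} = 7 + b + b^{2}$ ($X{\left(b \right)} = 7 + \left(b b + b\right) = 7 + \left(b^{2} + b\right) = 7 + \left(b + b^{2}\right) = 7 + b + b^{2}$)
$x{\left(U,j \right)} = 1512$ ($x{\left(U,j \right)} = 32 - 8 \left(310 - 495\right) = 32 - -1480 = 32 + 1480 = 1512$)
$\frac{1}{423815 + x{\left(X{\left(-28 \right)},792 \right)}} = \frac{1}{423815 + 1512} = \frac{1}{425327}$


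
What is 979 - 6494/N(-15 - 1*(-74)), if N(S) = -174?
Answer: 88420/87 ≈ 1016.3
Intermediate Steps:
979 - 6494/N(-15 - 1*(-74)) = 979 - 6494/(-174) = 979 - 6494*(-1)/174 = 979 - 1*(-3247/87) = 979 + 3247/87 = 88420/87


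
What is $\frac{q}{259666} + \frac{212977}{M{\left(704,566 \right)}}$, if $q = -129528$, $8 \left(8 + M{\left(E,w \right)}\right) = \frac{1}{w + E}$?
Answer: $- \frac{25540356656156}{959336037} \approx -26623.0$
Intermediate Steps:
$M{\left(E,w \right)} = -8 + \frac{1}{8 \left(E + w\right)}$ ($M{\left(E,w \right)} = -8 + \frac{1}{8 \left(w + E\right)} = -8 + \frac{1}{8 \left(E + w\right)}$)
$\frac{q}{259666} + \frac{212977}{M{\left(704,566 \right)}} = - \frac{129528}{259666} + \frac{212977}{\frac{1}{704 + 566} \left(\frac{1}{8} - 5632 - 4528\right)} = \left(-129528\right) \frac{1}{259666} + \frac{212977}{\frac{1}{1270} \left(\frac{1}{8} - 5632 - 4528\right)} = - \frac{64764}{129833} + \frac{212977}{\frac{1}{1270} \left(- \frac{81279}{8}\right)} = - \frac{64764}{129833} + \frac{212977}{- \frac{81279}{10160}} = - \frac{64764}{129833} + 212977 \left(- \frac{10160}{81279}\right) = - \frac{64764}{129833} - \frac{2163846320}{81279} = - \frac{25540356656156}{959336037}$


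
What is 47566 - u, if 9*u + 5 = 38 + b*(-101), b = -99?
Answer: 139354/3 ≈ 46451.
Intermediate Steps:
u = 3344/3 (u = -5/9 + (38 - 99*(-101))/9 = -5/9 + (38 + 9999)/9 = -5/9 + (1/9)*10037 = -5/9 + 10037/9 = 3344/3 ≈ 1114.7)
47566 - u = 47566 - 1*3344/3 = 47566 - 3344/3 = 139354/3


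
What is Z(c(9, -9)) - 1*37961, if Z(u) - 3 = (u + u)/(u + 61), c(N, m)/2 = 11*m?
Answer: -5199850/137 ≈ -37955.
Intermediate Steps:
c(N, m) = 22*m (c(N, m) = 2*(11*m) = 22*m)
Z(u) = 3 + 2*u/(61 + u) (Z(u) = 3 + (u + u)/(u + 61) = 3 + (2*u)/(61 + u) = 3 + 2*u/(61 + u))
Z(c(9, -9)) - 1*37961 = (183 + 5*(22*(-9)))/(61 + 22*(-9)) - 1*37961 = (183 + 5*(-198))/(61 - 198) - 37961 = (183 - 990)/(-137) - 37961 = -1/137*(-807) - 37961 = 807/137 - 37961 = -5199850/137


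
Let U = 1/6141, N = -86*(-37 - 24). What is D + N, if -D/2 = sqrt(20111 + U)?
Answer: 5246 - 4*sqrt(189605911233)/6141 ≈ 4962.4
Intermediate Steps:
N = 5246 (N = -86*(-61) = 5246)
U = 1/6141 ≈ 0.00016284
D = -4*sqrt(189605911233)/6141 (D = -2*sqrt(20111 + 1/6141) = -4*sqrt(189605911233)/6141 ≈ -283.63)
D + N = -4*sqrt(189605911233)/6141 + 5246 = 5246 - 4*sqrt(189605911233)/6141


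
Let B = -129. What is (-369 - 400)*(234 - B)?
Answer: -279147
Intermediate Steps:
(-369 - 400)*(234 - B) = (-369 - 400)*(234 - 1*(-129)) = -769*(234 + 129) = -769*363 = -279147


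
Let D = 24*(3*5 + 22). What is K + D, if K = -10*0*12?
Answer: 888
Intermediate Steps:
D = 888 (D = 24*(15 + 22) = 24*37 = 888)
K = 0 (K = 0*12 = 0)
K + D = 0 + 888 = 888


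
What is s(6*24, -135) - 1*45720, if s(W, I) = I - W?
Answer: -45999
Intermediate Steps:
s(6*24, -135) - 1*45720 = (-135 - 6*24) - 1*45720 = (-135 - 1*144) - 45720 = (-135 - 144) - 45720 = -279 - 45720 = -45999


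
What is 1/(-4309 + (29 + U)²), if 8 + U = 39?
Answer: -1/709 ≈ -0.0014104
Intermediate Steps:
U = 31 (U = -8 + 39 = 31)
1/(-4309 + (29 + U)²) = 1/(-4309 + (29 + 31)²) = 1/(-4309 + 60²) = 1/(-4309 + 3600) = 1/(-709) = -1/709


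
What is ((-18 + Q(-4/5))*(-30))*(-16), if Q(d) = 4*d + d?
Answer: -10560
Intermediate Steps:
Q(d) = 5*d
((-18 + Q(-4/5))*(-30))*(-16) = ((-18 + 5*(-4/5))*(-30))*(-16) = ((-18 - 4)*(-30))*(-16) = -22*(-30)*(-16) = 660*(-16) = -10560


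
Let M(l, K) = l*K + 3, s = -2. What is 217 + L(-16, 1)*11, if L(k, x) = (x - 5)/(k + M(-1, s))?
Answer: 221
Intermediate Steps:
M(l, K) = 3 + K*l (M(l, K) = K*l + 3 = 3 + K*l)
L(k, x) = (-5 + x)/(5 + k) (L(k, x) = (x - 5)/(k + (3 - 2*(-1))) = (-5 + x)/(k + (3 + 2)) = (-5 + x)/(k + 5) = (-5 + x)/(5 + k))
217 + L(-16, 1)*11 = 217 + ((-5 + 1)/(5 - 16))*11 = 217 + (-4/(-11))*11 = 217 - 1/11*(-4)*11 = 217 + (4/11)*11 = 217 + 4 = 221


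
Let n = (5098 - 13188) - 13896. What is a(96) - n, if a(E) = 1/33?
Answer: 725539/33 ≈ 21986.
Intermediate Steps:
a(E) = 1/33
n = -21986 (n = -8090 - 13896 = -21986)
a(96) - n = 1/33 - 1*(-21986) = 1/33 + 21986 = 725539/33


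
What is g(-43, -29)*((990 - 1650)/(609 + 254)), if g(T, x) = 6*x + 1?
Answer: 114180/863 ≈ 132.31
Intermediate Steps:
g(T, x) = 1 + 6*x
g(-43, -29)*((990 - 1650)/(609 + 254)) = (1 + 6*(-29))*((990 - 1650)/(609 + 254)) = (1 - 174)*(-660/863) = -(-114180)/863 = -173*(-660/863) = 114180/863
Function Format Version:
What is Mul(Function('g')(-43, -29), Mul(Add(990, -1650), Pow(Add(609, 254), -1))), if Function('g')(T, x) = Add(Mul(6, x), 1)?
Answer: Rational(114180, 863) ≈ 132.31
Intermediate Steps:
Function('g')(T, x) = Add(1, Mul(6, x))
Mul(Function('g')(-43, -29), Mul(Add(990, -1650), Pow(Add(609, 254), -1))) = Mul(Add(1, Mul(6, -29)), Mul(Add(990, -1650), Pow(Add(609, 254), -1))) = Mul(Add(1, -174), Mul(-660, Pow(863, -1))) = Mul(-173, Mul(-660, Rational(1, 863))) = Mul(-173, Rational(-660, 863)) = Rational(114180, 863)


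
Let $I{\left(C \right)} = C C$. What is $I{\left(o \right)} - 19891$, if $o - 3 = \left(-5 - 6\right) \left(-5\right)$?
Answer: $-16527$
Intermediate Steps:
$o = 58$ ($o = 3 + \left(-5 - 6\right) \left(-5\right) = 3 - -55 = 3 + 55 = 58$)
$I{\left(C \right)} = C^{2}$
$I{\left(o \right)} - 19891 = 58^{2} - 19891 = 3364 - 19891 = -16527$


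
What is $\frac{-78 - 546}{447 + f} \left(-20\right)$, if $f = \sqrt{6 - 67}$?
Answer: $\frac{557856}{19987} - \frac{1248 i \sqrt{61}}{19987} \approx 27.911 - 0.48768 i$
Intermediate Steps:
$f = i \sqrt{61}$ ($f = \sqrt{-61} = i \sqrt{61} \approx 7.8102 i$)
$\frac{-78 - 546}{447 + f} \left(-20\right) = \frac{-78 - 546}{447 + i \sqrt{61}} \left(-20\right) = - \frac{624}{447 + i \sqrt{61}} \left(-20\right) = \frac{12480}{447 + i \sqrt{61}}$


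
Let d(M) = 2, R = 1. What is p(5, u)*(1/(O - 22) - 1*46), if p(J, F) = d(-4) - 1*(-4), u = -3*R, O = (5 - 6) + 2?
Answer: -1934/7 ≈ -276.29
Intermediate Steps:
O = 1 (O = -1 + 2 = 1)
u = -3 (u = -3*1 = -3)
p(J, F) = 6 (p(J, F) = 2 - 1*(-4) = 2 + 4 = 6)
p(5, u)*(1/(O - 22) - 1*46) = 6*(1/(1 - 22) - 1*46) = 6*(1/(-21) - 46) = 6*(-1/21 - 46) = 6*(-967/21) = -1934/7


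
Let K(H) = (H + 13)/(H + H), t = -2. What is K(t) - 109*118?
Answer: -51459/4 ≈ -12865.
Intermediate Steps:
K(H) = (13 + H)/(2*H) (K(H) = (13 + H)/((2*H)) = (13 + H)*(1/(2*H)) = (13 + H)/(2*H))
K(t) - 109*118 = (½)*(13 - 2)/(-2) - 109*118 = (½)*(-½)*11 - 12862 = -11/4 - 12862 = -51459/4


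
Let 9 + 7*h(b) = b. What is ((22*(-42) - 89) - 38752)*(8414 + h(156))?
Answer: -335417775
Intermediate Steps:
h(b) = -9/7 + b/7
((22*(-42) - 89) - 38752)*(8414 + h(156)) = ((22*(-42) - 89) - 38752)*(8414 + (-9/7 + (⅐)*156)) = ((-924 - 89) - 38752)*(8414 + (-9/7 + 156/7)) = (-1013 - 38752)*(8414 + 21) = -39765*8435 = -335417775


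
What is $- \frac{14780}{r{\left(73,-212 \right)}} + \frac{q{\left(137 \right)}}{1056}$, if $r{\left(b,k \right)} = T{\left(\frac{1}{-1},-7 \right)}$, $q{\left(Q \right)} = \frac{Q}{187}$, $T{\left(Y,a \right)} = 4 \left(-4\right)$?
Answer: $\frac{182414897}{197472} \approx 923.75$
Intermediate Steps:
$T{\left(Y,a \right)} = -16$
$q{\left(Q \right)} = \frac{Q}{187}$ ($q{\left(Q \right)} = Q \frac{1}{187} = \frac{Q}{187}$)
$r{\left(b,k \right)} = -16$
$- \frac{14780}{r{\left(73,-212 \right)}} + \frac{q{\left(137 \right)}}{1056} = - \frac{14780}{-16} + \frac{\frac{1}{187} \cdot 137}{1056} = \left(-14780\right) \left(- \frac{1}{16}\right) + \frac{137}{187} \cdot \frac{1}{1056} = \frac{3695}{4} + \frac{137}{197472} = \frac{182414897}{197472}$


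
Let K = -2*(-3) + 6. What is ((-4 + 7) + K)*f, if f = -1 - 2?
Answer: -45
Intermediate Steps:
f = -3
K = 12 (K = 6 + 6 = 12)
((-4 + 7) + K)*f = ((-4 + 7) + 12)*(-3) = (3 + 12)*(-3) = 15*(-3) = -45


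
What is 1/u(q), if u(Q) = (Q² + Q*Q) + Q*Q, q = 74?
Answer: 1/16428 ≈ 6.0872e-5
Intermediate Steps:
u(Q) = 3*Q² (u(Q) = (Q² + Q²) + Q² = 2*Q² + Q² = 3*Q²)
1/u(q) = 1/(3*74²) = 1/(3*5476) = 1/16428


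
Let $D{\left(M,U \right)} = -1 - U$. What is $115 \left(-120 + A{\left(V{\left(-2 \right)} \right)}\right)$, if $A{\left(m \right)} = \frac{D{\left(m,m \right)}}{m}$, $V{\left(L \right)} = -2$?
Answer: $- \frac{27715}{2} \approx -13858.0$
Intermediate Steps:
$A{\left(m \right)} = \frac{-1 - m}{m}$
$115 \left(-120 + A{\left(V{\left(-2 \right)} \right)}\right) = 115 \left(-120 + \frac{-1 - -2}{-2}\right) = 115 \left(-120 - \frac{-1 + 2}{2}\right) = 115 \left(-120 - \frac{1}{2}\right) = 115 \left(- \frac{241}{2}\right) = - \frac{27715}{2}$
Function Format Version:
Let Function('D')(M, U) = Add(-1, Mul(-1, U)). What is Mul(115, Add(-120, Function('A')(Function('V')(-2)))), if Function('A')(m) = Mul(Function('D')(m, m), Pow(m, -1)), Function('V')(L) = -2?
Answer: Rational(-27715, 2) ≈ -13858.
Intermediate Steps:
Function('A')(m) = Mul(Pow(m, -1), Add(-1, Mul(-1, m))) (Function('A')(m) = Mul(Add(-1, Mul(-1, m)), Pow(m, -1)) = Mul(Pow(m, -1), Add(-1, Mul(-1, m))))
Mul(115, Add(-120, Function('A')(Function('V')(-2)))) = Mul(115, Add(-120, Mul(Pow(-2, -1), Add(-1, Mul(-1, -2))))) = Mul(115, Add(-120, Mul(Rational(-1, 2), Add(-1, 2)))) = Mul(115, Add(-120, Mul(Rational(-1, 2), 1))) = Mul(115, Add(-120, Rational(-1, 2))) = Mul(115, Rational(-241, 2)) = Rational(-27715, 2)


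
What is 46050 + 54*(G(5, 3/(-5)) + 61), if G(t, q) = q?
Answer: 246558/5 ≈ 49312.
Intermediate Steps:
46050 + 54*(G(5, 3/(-5)) + 61) = 46050 + 54*(3/(-5) + 61) = 46050 + 54*(3*(-1/5) + 61) = 46050 + 54*(-3/5 + 61) = 46050 + 54*(302/5) = 46050 + 16308/5 = 246558/5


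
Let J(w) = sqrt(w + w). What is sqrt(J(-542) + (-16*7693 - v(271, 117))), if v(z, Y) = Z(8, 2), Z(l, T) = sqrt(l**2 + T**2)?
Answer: sqrt(-123088 - 2*sqrt(17) + 2*I*sqrt(271)) ≈ 0.047 + 350.85*I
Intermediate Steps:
J(w) = sqrt(2)*sqrt(w) (J(w) = sqrt(2*w) = sqrt(2)*sqrt(w))
Z(l, T) = sqrt(T**2 + l**2)
v(z, Y) = 2*sqrt(17) (v(z, Y) = sqrt(2**2 + 8**2) = sqrt(4 + 64) = sqrt(68) = 2*sqrt(17))
sqrt(J(-542) + (-16*7693 - v(271, 117))) = sqrt(sqrt(2)*sqrt(-542) + (-16*7693 - 2*sqrt(17))) = sqrt(sqrt(2)*(I*sqrt(542)) + (-123088 - 2*sqrt(17))) = sqrt(2*I*sqrt(271) + (-123088 - 2*sqrt(17))) = sqrt(-123088 - 2*sqrt(17) + 2*I*sqrt(271))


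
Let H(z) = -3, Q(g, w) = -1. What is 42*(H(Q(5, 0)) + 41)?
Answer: 1596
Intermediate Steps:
42*(H(Q(5, 0)) + 41) = 42*(-3 + 41) = 42*38 = 1596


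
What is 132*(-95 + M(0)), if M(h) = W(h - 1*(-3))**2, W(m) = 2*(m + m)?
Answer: 6468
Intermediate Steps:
W(m) = 4*m (W(m) = 2*(2*m) = 4*m)
M(h) = (12 + 4*h)**2 (M(h) = (4*(h - 1*(-3)))**2 = (4*(h + 3))**2 = (4*(3 + h))**2 = (12 + 4*h)**2)
132*(-95 + M(0)) = 132*(-95 + 16*(3 + 0)**2) = 132*(-95 + 16*3**2) = 132*(-95 + 16*9) = 132*(-95 + 144) = 132*49 = 6468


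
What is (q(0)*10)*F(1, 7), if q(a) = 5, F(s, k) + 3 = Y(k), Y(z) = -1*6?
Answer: -450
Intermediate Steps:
Y(z) = -6
F(s, k) = -9 (F(s, k) = -3 - 6 = -9)
(q(0)*10)*F(1, 7) = (5*10)*(-9) = 50*(-9) = -450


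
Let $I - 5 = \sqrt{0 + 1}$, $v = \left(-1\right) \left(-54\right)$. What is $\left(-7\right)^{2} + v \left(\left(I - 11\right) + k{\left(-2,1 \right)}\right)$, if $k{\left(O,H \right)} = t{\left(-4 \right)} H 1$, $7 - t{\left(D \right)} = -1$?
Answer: $211$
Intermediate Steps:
$v = 54$
$t{\left(D \right)} = 8$ ($t{\left(D \right)} = 7 - -1 = 7 + 1 = 8$)
$I = 6$ ($I = 5 + \sqrt{0 + 1} = 5 + \sqrt{1} = 5 + 1 = 6$)
$k{\left(O,H \right)} = 8 H$ ($k{\left(O,H \right)} = 8 H 1 = 8 H$)
$\left(-7\right)^{2} + v \left(\left(I - 11\right) + k{\left(-2,1 \right)}\right) = \left(-7\right)^{2} + 54 \left(\left(6 - 11\right) + 8 \cdot 1\right) = 49 + 54 \left(-5 + 8\right) = 49 + 54 \cdot 3 = 49 + 162 = 211$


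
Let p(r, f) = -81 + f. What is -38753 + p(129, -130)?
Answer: -38964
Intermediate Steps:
-38753 + p(129, -130) = -38753 + (-81 - 130) = -38753 - 211 = -38964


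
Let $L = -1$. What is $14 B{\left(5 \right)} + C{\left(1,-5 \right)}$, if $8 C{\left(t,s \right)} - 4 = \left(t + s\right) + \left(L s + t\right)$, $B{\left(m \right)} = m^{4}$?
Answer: $\frac{35003}{4} \approx 8750.8$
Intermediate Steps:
$C{\left(t,s \right)} = \frac{1}{2} + \frac{t}{4}$ ($C{\left(t,s \right)} = \frac{1}{2} + \frac{\left(t + s\right) - \left(s - t\right)}{8} = \frac{1}{2} + \frac{\left(s + t\right) - \left(s - t\right)}{8} = \frac{1}{2} + \frac{2 t}{8} = \frac{1}{2} + \frac{t}{4}$)
$14 B{\left(5 \right)} + C{\left(1,-5 \right)} = 14 \cdot 5^{4} + \left(\frac{1}{2} + \frac{1}{4} \cdot 1\right) = 14 \cdot 625 + \left(\frac{1}{2} + \frac{1}{4}\right) = 8750 + \frac{3}{4} = \frac{35003}{4}$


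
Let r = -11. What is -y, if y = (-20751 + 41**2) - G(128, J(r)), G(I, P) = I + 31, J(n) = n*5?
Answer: 19229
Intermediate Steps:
J(n) = 5*n
G(I, P) = 31 + I
y = -19229 (y = (-20751 + 41**2) - (31 + 128) = (-20751 + 1681) - 1*159 = -19070 - 159 = -19229)
-y = -1*(-19229) = 19229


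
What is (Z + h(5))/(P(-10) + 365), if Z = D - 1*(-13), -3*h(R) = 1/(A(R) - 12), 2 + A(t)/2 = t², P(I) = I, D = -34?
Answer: -2143/36210 ≈ -0.059183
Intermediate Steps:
A(t) = -4 + 2*t²
h(R) = -1/(3*(-16 + 2*R²)) (h(R) = -1/(3*((-4 + 2*R²) - 12)) = -1/(3*(-16 + 2*R²)))
Z = -21 (Z = -34 - 1*(-13) = -34 + 13 = -21)
(Z + h(5))/(P(-10) + 365) = (-21 - 1/(-48 + 6*5²))/(-10 + 365) = (-21 - 1/(-48 + 6*25))/355 = (-21 - 1/(-48 + 150))*(1/355) = (-21 - 1/102)*(1/355) = -2143/102*1/355 = -2143/36210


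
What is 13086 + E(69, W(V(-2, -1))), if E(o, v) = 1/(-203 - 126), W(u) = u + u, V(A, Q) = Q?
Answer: 4305293/329 ≈ 13086.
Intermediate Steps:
W(u) = 2*u
E(o, v) = -1/329 (E(o, v) = 1/(-329) = -1/329)
13086 + E(69, W(V(-2, -1))) = 13086 - 1/329 = 4305293/329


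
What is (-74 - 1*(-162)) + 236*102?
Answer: 24160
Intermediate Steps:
(-74 - 1*(-162)) + 236*102 = (-74 + 162) + 24072 = 88 + 24072 = 24160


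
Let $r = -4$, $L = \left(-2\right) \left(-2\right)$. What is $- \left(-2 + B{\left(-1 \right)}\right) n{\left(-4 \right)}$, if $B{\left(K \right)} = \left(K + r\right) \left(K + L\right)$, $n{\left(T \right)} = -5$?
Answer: $-85$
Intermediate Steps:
$L = 4$
$B{\left(K \right)} = \left(-4 + K\right) \left(4 + K\right)$ ($B{\left(K \right)} = \left(K - 4\right) \left(K + 4\right) = \left(-4 + K\right) \left(4 + K\right)$)
$- \left(-2 + B{\left(-1 \right)}\right) n{\left(-4 \right)} = - \left(-2 - \left(16 - \left(-1\right)^{2}\right)\right) \left(-5\right) = - \left(-2 + \left(-16 + 1\right)\right) \left(-5\right) = - \left(-2 - 15\right) \left(-5\right) = - \left(-17\right) \left(-5\right) = \left(-1\right) 85 = -85$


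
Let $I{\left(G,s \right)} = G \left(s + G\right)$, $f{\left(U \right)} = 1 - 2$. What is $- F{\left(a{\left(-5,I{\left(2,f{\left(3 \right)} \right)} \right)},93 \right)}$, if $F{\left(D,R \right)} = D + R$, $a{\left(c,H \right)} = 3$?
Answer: $-96$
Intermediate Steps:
$f{\left(U \right)} = -1$ ($f{\left(U \right)} = 1 - 2 = -1$)
$I{\left(G,s \right)} = G \left(G + s\right)$
$- F{\left(a{\left(-5,I{\left(2,f{\left(3 \right)} \right)} \right)},93 \right)} = - (3 + 93) = \left(-1\right) 96 = -96$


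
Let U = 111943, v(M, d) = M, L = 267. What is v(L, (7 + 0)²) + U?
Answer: 112210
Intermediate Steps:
v(L, (7 + 0)²) + U = 267 + 111943 = 112210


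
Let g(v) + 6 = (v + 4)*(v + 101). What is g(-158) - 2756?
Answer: 6016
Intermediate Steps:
g(v) = -6 + (4 + v)*(101 + v) (g(v) = -6 + (v + 4)*(v + 101) = -6 + (4 + v)*(101 + v))
g(-158) - 2756 = (398 + (-158)² + 105*(-158)) - 2756 = (398 + 24964 - 16590) - 2756 = 8772 - 2756 = 6016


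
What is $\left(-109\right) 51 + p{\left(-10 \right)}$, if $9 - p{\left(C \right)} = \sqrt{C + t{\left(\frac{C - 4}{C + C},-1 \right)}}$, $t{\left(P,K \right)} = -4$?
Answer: $-5550 - i \sqrt{14} \approx -5550.0 - 3.7417 i$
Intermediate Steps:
$p{\left(C \right)} = 9 - \sqrt{-4 + C}$ ($p{\left(C \right)} = 9 - \sqrt{C - 4} = 9 - \sqrt{-4 + C}$)
$\left(-109\right) 51 + p{\left(-10 \right)} = \left(-109\right) 51 + \left(9 - \sqrt{-4 - 10}\right) = -5559 + \left(9 - \sqrt{-14}\right) = -5559 + \left(9 - i \sqrt{14}\right) = -5550 - i \sqrt{14}$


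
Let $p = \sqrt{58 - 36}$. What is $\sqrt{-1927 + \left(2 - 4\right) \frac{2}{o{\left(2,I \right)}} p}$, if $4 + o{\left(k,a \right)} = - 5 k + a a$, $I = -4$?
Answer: $\sqrt{-1927 - 2 \sqrt{22}} \approx 44.004 i$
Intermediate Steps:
$o{\left(k,a \right)} = -4 + a^{2} - 5 k$ ($o{\left(k,a \right)} = -4 + \left(- 5 k + a a\right) = -4 + \left(- 5 k + a^{2}\right) = -4 + \left(a^{2} - 5 k\right) = -4 + a^{2} - 5 k$)
$p = \sqrt{22} \approx 4.6904$
$\sqrt{-1927 + \left(2 - 4\right) \frac{2}{o{\left(2,I \right)}} p} = \sqrt{-1927 + \left(2 - 4\right) \frac{2}{-4 + \left(-4\right)^{2} - 10} \sqrt{22}} = \sqrt{-1927 + - 2 \frac{2}{-4 + 16 - 10} \sqrt{22}} = \sqrt{-1927 + - 2 \cdot \frac{2}{2} \sqrt{22}} = \sqrt{-1927 + - 2 \cdot 2 \cdot \frac{1}{2} \sqrt{22}} = \sqrt{-1927 + \left(-2\right) 1 \sqrt{22}} = \sqrt{-1927 - 2 \sqrt{22}}$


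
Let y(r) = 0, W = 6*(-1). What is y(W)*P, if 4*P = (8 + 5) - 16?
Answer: 0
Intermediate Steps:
W = -6
P = -3/4 (P = ((8 + 5) - 16)/4 = (13 - 16)/4 = (1/4)*(-3) = -3/4 ≈ -0.75000)
y(W)*P = 0*(-3/4) = 0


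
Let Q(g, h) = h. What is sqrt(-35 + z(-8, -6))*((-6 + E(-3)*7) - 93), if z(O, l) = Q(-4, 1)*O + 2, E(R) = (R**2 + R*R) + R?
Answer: 6*I*sqrt(41) ≈ 38.419*I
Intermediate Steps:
E(R) = R + 2*R**2 (E(R) = (R**2 + R**2) + R = 2*R**2 + R = R + 2*R**2)
z(O, l) = 2 + O (z(O, l) = 1*O + 2 = O + 2 = 2 + O)
sqrt(-35 + z(-8, -6))*((-6 + E(-3)*7) - 93) = sqrt(-35 + (2 - 8))*((-6 - 3*(1 + 2*(-3))*7) - 93) = sqrt(-35 - 6)*((-6 - 3*(1 - 6)*7) - 93) = sqrt(-41)*((-6 - 3*(-5)*7) - 93) = (I*sqrt(41))*((-6 + 15*7) - 93) = (I*sqrt(41))*((-6 + 105) - 93) = (I*sqrt(41))*(99 - 93) = (I*sqrt(41))*6 = 6*I*sqrt(41)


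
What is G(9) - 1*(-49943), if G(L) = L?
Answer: 49952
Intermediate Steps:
G(9) - 1*(-49943) = 9 - 1*(-49943) = 9 + 49943 = 49952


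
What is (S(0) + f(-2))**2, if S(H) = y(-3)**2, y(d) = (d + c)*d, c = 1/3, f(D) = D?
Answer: 3844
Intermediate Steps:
c = 1/3 (c = 1*(1/3) = 1/3 ≈ 0.33333)
y(d) = d*(1/3 + d) (y(d) = (d + 1/3)*d = (1/3 + d)*d = d*(1/3 + d))
S(H) = 64 (S(H) = (-3*(1/3 - 3))**2 = (-3*(-8/3))**2 = 8**2 = 64)
(S(0) + f(-2))**2 = (64 - 2)**2 = 62**2 = 3844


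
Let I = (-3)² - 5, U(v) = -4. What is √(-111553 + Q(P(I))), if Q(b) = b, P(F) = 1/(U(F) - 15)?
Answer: 2*I*√10067663/19 ≈ 334.0*I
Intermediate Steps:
I = 4 (I = 9 - 5 = 4)
P(F) = -1/19 (P(F) = 1/(-4 - 15) = 1/(-19) = -1/19)
√(-111553 + Q(P(I))) = √(-111553 - 1/19) = √(-2119508/19) = 2*I*√10067663/19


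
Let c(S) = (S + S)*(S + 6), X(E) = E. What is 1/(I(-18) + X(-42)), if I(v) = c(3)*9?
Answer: 1/444 ≈ 0.0022523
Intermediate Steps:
c(S) = 2*S*(6 + S) (c(S) = (2*S)*(6 + S) = 2*S*(6 + S))
I(v) = 486 (I(v) = (2*3*(6 + 3))*9 = (2*3*9)*9 = 54*9 = 486)
1/(I(-18) + X(-42)) = 1/(486 - 42) = 1/444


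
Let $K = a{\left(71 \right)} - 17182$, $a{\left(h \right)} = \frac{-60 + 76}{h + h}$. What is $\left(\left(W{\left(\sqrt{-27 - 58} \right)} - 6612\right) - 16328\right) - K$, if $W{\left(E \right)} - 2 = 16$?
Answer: $- \frac{407548}{71} \approx -5740.1$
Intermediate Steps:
$a{\left(h \right)} = \frac{8}{h}$ ($a{\left(h \right)} = \frac{16}{2 h} = 16 \frac{1}{2 h} = \frac{8}{h}$)
$W{\left(E \right)} = 18$ ($W{\left(E \right)} = 2 + 16 = 18$)
$K = - \frac{1219914}{71}$ ($K = \frac{8}{71} - 17182 = - \frac{1219914}{71} \approx -17182.0$)
$\left(\left(W{\left(\sqrt{-27 - 58} \right)} - 6612\right) - 16328\right) - K = \left(\left(18 - 6612\right) - 16328\right) - - \frac{1219914}{71} = \left(-6594 - 16328\right) + \frac{1219914}{71} = -22922 + \frac{1219914}{71} = - \frac{407548}{71}$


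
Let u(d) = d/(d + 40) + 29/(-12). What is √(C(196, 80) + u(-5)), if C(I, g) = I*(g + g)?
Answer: 5*√2212581/42 ≈ 177.08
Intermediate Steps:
u(d) = -29/12 + d/(40 + d) (u(d) = d/(40 + d) + 29*(-1/12) = d/(40 + d) - 29/12 = -29/12 + d/(40 + d))
C(I, g) = 2*I*g (C(I, g) = I*(2*g) = 2*I*g)
√(C(196, 80) + u(-5)) = √(2*196*80 + (-1160 - 17*(-5))/(12*(40 - 5))) = √(31360 + (1/12)*(-1160 + 85)/35) = √(31360 + (1/12)*(1/35)*(-1075)) = √(31360 - 215/84) = √(2634025/84) = 5*√2212581/42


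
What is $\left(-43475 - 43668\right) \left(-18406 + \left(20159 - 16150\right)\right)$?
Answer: $1254597771$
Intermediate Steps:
$\left(-43475 - 43668\right) \left(-18406 + \left(20159 - 16150\right)\right) = - 87143 \left(-18406 + \left(20159 - 16150\right)\right) = - 87143 \left(-18406 + 4009\right) = \left(-87143\right) \left(-14397\right) = 1254597771$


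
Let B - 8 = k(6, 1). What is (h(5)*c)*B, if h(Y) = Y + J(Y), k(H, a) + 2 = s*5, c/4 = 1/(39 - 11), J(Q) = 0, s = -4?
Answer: -10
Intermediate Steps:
c = 1/7 (c = 4/(39 - 11) = 4/28 = 4*(1/28) = 1/7 ≈ 0.14286)
k(H, a) = -22 (k(H, a) = -2 - 4*5 = -2 - 20 = -22)
B = -14 (B = 8 - 22 = -14)
h(Y) = Y (h(Y) = Y + 0 = Y)
(h(5)*c)*B = (5*(1/7))*(-14) = (5/7)*(-14) = -10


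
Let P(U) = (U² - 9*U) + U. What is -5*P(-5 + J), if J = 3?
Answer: -100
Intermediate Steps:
P(U) = U² - 8*U
-5*P(-5 + J) = -5*(-5 + 3)*(-8 + (-5 + 3)) = -(-10)*(-8 - 2) = -(-10)*(-10) = -5*20 = -100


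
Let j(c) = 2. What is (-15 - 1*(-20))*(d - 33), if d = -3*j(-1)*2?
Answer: -225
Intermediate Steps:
d = -12 (d = -3*2*2 = -6*2 = -12)
(-15 - 1*(-20))*(d - 33) = (-15 - 1*(-20))*(-12 - 33) = (-15 + 20)*(-45) = 5*(-45) = -225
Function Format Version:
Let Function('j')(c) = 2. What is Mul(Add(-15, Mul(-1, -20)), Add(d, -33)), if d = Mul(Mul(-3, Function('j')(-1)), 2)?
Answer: -225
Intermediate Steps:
d = -12 (d = Mul(Mul(-3, 2), 2) = Mul(-6, 2) = -12)
Mul(Add(-15, Mul(-1, -20)), Add(d, -33)) = Mul(Add(-15, Mul(-1, -20)), Add(-12, -33)) = Mul(Add(-15, 20), -45) = Mul(5, -45) = -225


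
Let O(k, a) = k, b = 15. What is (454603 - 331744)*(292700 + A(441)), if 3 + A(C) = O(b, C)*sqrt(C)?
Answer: 35999161308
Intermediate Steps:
A(C) = -3 + 15*sqrt(C)
(454603 - 331744)*(292700 + A(441)) = (454603 - 331744)*(292700 + (-3 + 15*sqrt(441))) = 122859*(292700 + (-3 + 15*21)) = 122859*(292700 + (-3 + 315)) = 122859*(292700 + 312) = 122859*293012 = 35999161308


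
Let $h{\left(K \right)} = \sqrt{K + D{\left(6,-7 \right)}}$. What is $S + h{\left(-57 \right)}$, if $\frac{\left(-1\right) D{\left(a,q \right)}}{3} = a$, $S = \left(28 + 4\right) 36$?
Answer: $1152 + 5 i \sqrt{3} \approx 1152.0 + 8.6602 i$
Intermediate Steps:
$S = 1152$ ($S = 32 \cdot 36 = 1152$)
$D{\left(a,q \right)} = - 3 a$
$h{\left(K \right)} = \sqrt{-18 + K}$ ($h{\left(K \right)} = \sqrt{K - 18} = \sqrt{-18 + K}$)
$S + h{\left(-57 \right)} = 1152 + \sqrt{-18 - 57} = 1152 + \sqrt{-75} = 1152 + 5 i \sqrt{3}$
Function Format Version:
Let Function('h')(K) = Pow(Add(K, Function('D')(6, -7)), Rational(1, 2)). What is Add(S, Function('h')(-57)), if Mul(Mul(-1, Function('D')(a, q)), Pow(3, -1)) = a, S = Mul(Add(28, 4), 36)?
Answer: Add(1152, Mul(5, I, Pow(3, Rational(1, 2)))) ≈ Add(1152.0, Mul(8.6602, I))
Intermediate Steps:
S = 1152 (S = Mul(32, 36) = 1152)
Function('D')(a, q) = Mul(-3, a)
Function('h')(K) = Pow(Add(-18, K), Rational(1, 2)) (Function('h')(K) = Pow(Add(K, Mul(-3, 6)), Rational(1, 2)) = Pow(Add(K, -18), Rational(1, 2)) = Pow(Add(-18, K), Rational(1, 2)))
Add(S, Function('h')(-57)) = Add(1152, Pow(Add(-18, -57), Rational(1, 2))) = Add(1152, Pow(-75, Rational(1, 2))) = Add(1152, Mul(5, I, Pow(3, Rational(1, 2))))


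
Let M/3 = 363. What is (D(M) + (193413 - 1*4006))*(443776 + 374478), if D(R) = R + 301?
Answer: 156120408438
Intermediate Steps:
M = 1089 (M = 3*363 = 1089)
D(R) = 301 + R
(D(M) + (193413 - 1*4006))*(443776 + 374478) = ((301 + 1089) + (193413 - 1*4006))*(443776 + 374478) = (1390 + (193413 - 4006))*818254 = (1390 + 189407)*818254 = 190797*818254 = 156120408438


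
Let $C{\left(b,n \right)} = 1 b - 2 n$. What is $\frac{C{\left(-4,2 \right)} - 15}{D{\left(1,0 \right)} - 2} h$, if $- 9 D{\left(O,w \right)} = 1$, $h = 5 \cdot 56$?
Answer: $\frac{57960}{19} \approx 3050.5$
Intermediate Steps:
$h = 280$
$C{\left(b,n \right)} = b - 2 n$
$D{\left(O,w \right)} = - \frac{1}{9}$ ($D{\left(O,w \right)} = \left(- \frac{1}{9}\right) 1 = - \frac{1}{9}$)
$\frac{C{\left(-4,2 \right)} - 15}{D{\left(1,0 \right)} - 2} h = \frac{\left(-4 - 4\right) - 15}{- \frac{1}{9} - 2} \cdot 280 = \frac{\left(-4 - 4\right) - 15}{- \frac{19}{9}} \cdot 280 = \left(-8 - 15\right) \left(- \frac{9}{19}\right) 280 = \left(-23\right) \left(- \frac{9}{19}\right) 280 = \frac{207}{19} \cdot 280 = \frac{57960}{19}$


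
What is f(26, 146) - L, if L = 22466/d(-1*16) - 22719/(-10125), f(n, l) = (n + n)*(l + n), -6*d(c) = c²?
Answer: 2045153453/216000 ≈ 9468.3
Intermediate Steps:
d(c) = -c²/6
f(n, l) = 2*n*(l + n) (f(n, l) = (2*n)*(l + n) = 2*n*(l + n))
L = -113249453/216000 (L = 22466/((-(-1*16)²/6)) - 22719/(-10125) = 22466/((-⅙*(-16)²)) - 22719*(-1/10125) = 22466/((-⅙*256)) + 7573/3375 = 22466/(-128/3) + 7573/3375 = 22466*(-3/128) + 7573/3375 = -33699/64 + 7573/3375 = -113249453/216000 ≈ -524.30)
f(26, 146) - L = 2*26*(146 + 26) - 1*(-113249453/216000) = 2*26*172 + 113249453/216000 = 8944 + 113249453/216000 = 2045153453/216000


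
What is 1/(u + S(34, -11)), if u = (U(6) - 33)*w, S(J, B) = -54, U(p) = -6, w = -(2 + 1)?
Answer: 1/63 ≈ 0.015873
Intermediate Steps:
w = -3 (w = -1*3 = -3)
u = 117 (u = (-6 - 33)*(-3) = -39*(-3) = 117)
1/(u + S(34, -11)) = 1/(117 - 54) = 1/63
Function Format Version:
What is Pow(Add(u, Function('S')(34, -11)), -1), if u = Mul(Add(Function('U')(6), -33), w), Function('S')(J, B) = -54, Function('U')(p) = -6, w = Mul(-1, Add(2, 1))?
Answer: Rational(1, 63) ≈ 0.015873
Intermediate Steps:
w = -3 (w = Mul(-1, 3) = -3)
u = 117 (u = Mul(Add(-6, -33), -3) = Mul(-39, -3) = 117)
Pow(Add(u, Function('S')(34, -11)), -1) = Pow(Add(117, -54), -1) = Pow(63, -1) = Rational(1, 63)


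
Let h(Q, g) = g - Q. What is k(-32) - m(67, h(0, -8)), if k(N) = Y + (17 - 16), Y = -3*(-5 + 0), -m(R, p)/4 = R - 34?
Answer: 148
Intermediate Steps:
m(R, p) = 136 - 4*R (m(R, p) = -4*(R - 34) = -4*(-34 + R) = 136 - 4*R)
Y = 15 (Y = -3*(-5) = 15)
k(N) = 16 (k(N) = 15 + (17 - 16) = 15 + 1 = 16)
k(-32) - m(67, h(0, -8)) = 16 - (136 - 4*67) = 16 - (136 - 268) = 16 - 1*(-132) = 16 + 132 = 148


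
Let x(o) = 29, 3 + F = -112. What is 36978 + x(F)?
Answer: 37007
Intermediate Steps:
F = -115 (F = -3 - 112 = -115)
36978 + x(F) = 36978 + 29 = 37007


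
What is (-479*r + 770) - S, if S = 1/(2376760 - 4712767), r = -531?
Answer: 595959769834/2336007 ≈ 2.5512e+5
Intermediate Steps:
S = -1/2336007 (S = 1/(-2336007) = -1/2336007 ≈ -4.2808e-7)
(-479*r + 770) - S = (-479*(-531) + 770) - 1*(-1/2336007) = (254349 + 770) + 1/2336007 = 255119 + 1/2336007 = 595959769834/2336007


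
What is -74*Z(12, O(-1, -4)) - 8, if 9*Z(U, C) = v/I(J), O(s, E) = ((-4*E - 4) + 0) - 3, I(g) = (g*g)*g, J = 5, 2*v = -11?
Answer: -8593/1125 ≈ -7.6382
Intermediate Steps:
v = -11/2 (v = (1/2)*(-11) = -11/2 ≈ -5.5000)
I(g) = g**3 (I(g) = g**2*g = g**3)
O(s, E) = -7 - 4*E (O(s, E) = ((-4 - 4*E) + 0) - 3 = (-4 - 4*E) - 3 = -7 - 4*E)
Z(U, C) = -11/2250 (Z(U, C) = (-11/(2*(5**3)))/9 = (-11/2/125)/9 = (-11/2*1/125)/9 = (1/9)*(-11/250) = -11/2250)
-74*Z(12, O(-1, -4)) - 8 = -74*(-11/2250) - 8 = 407/1125 - 8 = -8593/1125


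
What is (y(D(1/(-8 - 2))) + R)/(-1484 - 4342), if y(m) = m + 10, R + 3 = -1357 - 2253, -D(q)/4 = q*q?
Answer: 45038/72825 ≈ 0.61844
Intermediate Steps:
D(q) = -4*q² (D(q) = -4*q*q = -4*q²)
R = -3613 (R = -3 + (-1357 - 2253) = -3 - 3610 = -3613)
y(m) = 10 + m
(y(D(1/(-8 - 2))) + R)/(-1484 - 4342) = ((10 - 4/(-8 - 2)²) - 3613)/(-1484 - 4342) = ((10 - 4*(1/(-10))²) - 3613)/(-5826) = ((10 - 4*(-⅒)²) - 3613)*(-1/5826) = ((10 - 4*1/100) - 3613)*(-1/5826) = ((10 - 1/25) - 3613)*(-1/5826) = (249/25 - 3613)*(-1/5826) = -90076/25*(-1/5826) = 45038/72825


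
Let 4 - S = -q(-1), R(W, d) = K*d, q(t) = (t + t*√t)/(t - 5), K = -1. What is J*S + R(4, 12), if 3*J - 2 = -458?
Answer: -1936/3 - 76*I/3 ≈ -645.33 - 25.333*I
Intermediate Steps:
J = -152 (J = ⅔ + (⅓)*(-458) = ⅔ - 458/3 = -152)
q(t) = (t + t^(3/2))/(-5 + t)
R(W, d) = -d
S = 25/6 + I/6 (S = 4 - (-1)*(-1 + (-1)^(3/2))/(-5 - 1) = 4 - (-1)*(-1 - I)/(-6) = 4 - (-1)*(-(-1 - I)/6) = 4 - (-1)*(⅙ + I/6) = 4 - (-⅙ - I/6) = 4 + (⅙ + I/6) = 25/6 + I/6 ≈ 4.1667 + 0.16667*I)
J*S + R(4, 12) = -152*(25/6 + I/6) - 1*12 = (-1900/3 - 76*I/3) - 12 = -1936/3 - 76*I/3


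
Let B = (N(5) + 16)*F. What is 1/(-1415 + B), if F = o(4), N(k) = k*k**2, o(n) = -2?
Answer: -1/1697 ≈ -0.00058927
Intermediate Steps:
N(k) = k**3
F = -2
B = -282 (B = (5**3 + 16)*(-2) = (125 + 16)*(-2) = 141*(-2) = -282)
1/(-1415 + B) = 1/(-1415 - 282) = 1/(-1697) = -1/1697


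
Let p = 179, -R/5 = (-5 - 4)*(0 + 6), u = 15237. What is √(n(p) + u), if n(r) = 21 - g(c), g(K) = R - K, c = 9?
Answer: √14997 ≈ 122.46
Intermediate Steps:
R = 270 (R = -5*(-5 - 4)*(0 + 6) = -(-45)*6 = -5*(-54) = 270)
g(K) = 270 - K
n(r) = -240 (n(r) = 21 - (270 - 1*9) = 21 - (270 - 9) = 21 - 1*261 = 21 - 261 = -240)
√(n(p) + u) = √(-240 + 15237) = √14997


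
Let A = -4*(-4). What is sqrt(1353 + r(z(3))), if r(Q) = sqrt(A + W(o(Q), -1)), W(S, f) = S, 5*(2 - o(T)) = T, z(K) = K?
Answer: sqrt(33825 + 5*sqrt(435))/5 ≈ 36.840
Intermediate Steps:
o(T) = 2 - T/5
A = 16
r(Q) = sqrt(18 - Q/5) (r(Q) = sqrt(16 + (2 - Q/5)) = sqrt(18 - Q/5))
sqrt(1353 + r(z(3))) = sqrt(1353 + sqrt(450 - 5*3)/5) = sqrt(1353 + sqrt(450 - 15)/5) = sqrt(1353 + sqrt(435)/5)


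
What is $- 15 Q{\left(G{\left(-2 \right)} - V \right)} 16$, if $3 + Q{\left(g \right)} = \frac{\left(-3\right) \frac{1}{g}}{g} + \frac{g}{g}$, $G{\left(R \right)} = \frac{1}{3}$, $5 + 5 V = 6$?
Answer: $40980$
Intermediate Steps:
$V = \frac{1}{5}$ ($V = -1 + \frac{1}{5} \cdot 6 = -1 + \frac{6}{5} = \frac{1}{5} \approx 0.2$)
$G{\left(R \right)} = \frac{1}{3}$
$Q{\left(g \right)} = -2 - \frac{3}{g^{2}}$ ($Q{\left(g \right)} = -3 + \left(\frac{\left(-3\right) \frac{1}{g}}{g} + \frac{g}{g}\right) = -3 + \left(- \frac{3}{g^{2}} + 1\right) = -3 + \left(1 - \frac{3}{g^{2}}\right) = -2 - \frac{3}{g^{2}}$)
$- 15 Q{\left(G{\left(-2 \right)} - V \right)} 16 = - 15 \left(-2 - \frac{3}{\left(\frac{1}{3} - \frac{1}{5}\right)^{2}}\right) 16 = - 15 \left(-2 - \frac{3}{\frac{4}{225}}\right) 16 = - 15 \left(-2 - \frac{675}{4}\right) 16 = \left(-15\right) \left(- \frac{683}{4}\right) 16 = \frac{10245}{4} \cdot 16 = 40980$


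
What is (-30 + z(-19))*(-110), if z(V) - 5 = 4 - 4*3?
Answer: 3630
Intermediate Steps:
z(V) = -3 (z(V) = 5 + (4 - 4*3) = 5 + (4 - 12) = 5 - 8 = -3)
(-30 + z(-19))*(-110) = (-30 - 3)*(-110) = -33*(-110) = 3630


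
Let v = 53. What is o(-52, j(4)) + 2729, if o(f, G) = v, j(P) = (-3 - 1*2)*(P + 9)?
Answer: 2782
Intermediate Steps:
j(P) = -45 - 5*P (j(P) = (-3 - 2)*(9 + P) = -5*(9 + P) = -45 - 5*P)
o(f, G) = 53
o(-52, j(4)) + 2729 = 53 + 2729 = 2782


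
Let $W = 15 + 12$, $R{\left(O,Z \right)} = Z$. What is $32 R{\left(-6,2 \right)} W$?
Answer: $1728$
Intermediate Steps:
$W = 27$
$32 R{\left(-6,2 \right)} W = 32 \cdot 2 \cdot 27 = 64 \cdot 27 = 1728$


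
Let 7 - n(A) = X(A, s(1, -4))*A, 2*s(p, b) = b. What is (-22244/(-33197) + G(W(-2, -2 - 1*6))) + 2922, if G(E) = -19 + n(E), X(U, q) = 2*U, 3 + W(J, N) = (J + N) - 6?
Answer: 72657280/33197 ≈ 2188.7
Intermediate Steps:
W(J, N) = -9 + J + N (W(J, N) = -3 + ((J + N) - 6) = -3 + (-6 + J + N) = -9 + J + N)
s(p, b) = b/2
n(A) = 7 - 2*A**2 (n(A) = 7 - 2*A*A = 7 - 2*A**2)
G(E) = -12 - 2*E**2 (G(E) = -19 + (7 - 2*E**2) = -12 - 2*E**2)
(-22244/(-33197) + G(W(-2, -2 - 1*6))) + 2922 = (-22244/(-33197) + (-12 - 2*(-9 - 2 + (-2 - 1*6))**2)) + 2922 = (-22244*(-1/33197) + (-12 - 2*(-9 - 2 + (-2 - 6))**2)) + 2922 = (22244/33197 + (-12 - 2*(-9 - 2 - 8)**2)) + 2922 = (22244/33197 + (-12 - 2*(-19)**2)) + 2922 = (22244/33197 + (-12 - 2*361)) + 2922 = (22244/33197 + (-12 - 722)) + 2922 = (22244/33197 - 734) + 2922 = -24344354/33197 + 2922 = 72657280/33197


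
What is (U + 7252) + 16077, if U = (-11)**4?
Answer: 37970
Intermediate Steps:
U = 14641
(U + 7252) + 16077 = (14641 + 7252) + 16077 = 21893 + 16077 = 37970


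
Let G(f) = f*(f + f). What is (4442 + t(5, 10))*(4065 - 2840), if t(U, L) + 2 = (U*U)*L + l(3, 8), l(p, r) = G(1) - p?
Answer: 5744025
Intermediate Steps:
G(f) = 2*f² (G(f) = f*(2*f) = 2*f²)
l(p, r) = 2 - p (l(p, r) = 2*1² - p = 2*1 - p = 2 - p)
t(U, L) = -3 + L*U² (t(U, L) = -2 + ((U*U)*L + (2 - 1*3)) = -2 + (U²*L + (2 - 3)) = -2 + (L*U² - 1) = -2 + (-1 + L*U²) = -3 + L*U²)
(4442 + t(5, 10))*(4065 - 2840) = (4442 + (-3 + 10*5²))*(4065 - 2840) = (4442 + (-3 + 10*25))*1225 = (4442 + (-3 + 250))*1225 = (4442 + 247)*1225 = 4689*1225 = 5744025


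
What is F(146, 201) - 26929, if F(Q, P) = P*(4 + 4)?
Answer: -25321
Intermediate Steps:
F(Q, P) = 8*P (F(Q, P) = P*8 = 8*P)
F(146, 201) - 26929 = 8*201 - 26929 = 1608 - 26929 = -25321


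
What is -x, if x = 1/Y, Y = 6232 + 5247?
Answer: -1/11479 ≈ -8.7116e-5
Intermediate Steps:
Y = 11479
x = 1/11479 ≈ 8.7116e-5
-x = -1*1/11479 = -1/11479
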